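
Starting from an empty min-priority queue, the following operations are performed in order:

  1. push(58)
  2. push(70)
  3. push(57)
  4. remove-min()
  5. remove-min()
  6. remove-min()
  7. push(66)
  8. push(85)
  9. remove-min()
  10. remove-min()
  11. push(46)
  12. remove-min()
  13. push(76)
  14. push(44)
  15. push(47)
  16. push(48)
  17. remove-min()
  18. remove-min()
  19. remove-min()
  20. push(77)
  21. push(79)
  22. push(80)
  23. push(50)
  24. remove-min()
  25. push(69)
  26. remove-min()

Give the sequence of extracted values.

57, 58, 70, 66, 85, 46, 44, 47, 48, 50, 69

insert 58 → {58}
insert 70 → {58, 70}
insert 57 → {57, 58, 70}
remove-min → 57; now {58, 70}
remove-min → 58; now {70}
remove-min → 70; now {}
insert 66 → {66}
insert 85 → {66, 85}
remove-min → 66; now {85}
remove-min → 85; now {}
insert 46 → {46}
remove-min → 46; now {}
insert 76 → {76}
insert 44 → {44, 76}
insert 47 → {44, 47, 76}
insert 48 → {44, 47, 48, 76}
remove-min → 44; now {47, 48, 76}
remove-min → 47; now {48, 76}
remove-min → 48; now {76}
insert 77 → {76, 77}
insert 79 → {76, 77, 79}
insert 80 → {76, 77, 79, 80}
insert 50 → {50, 76, 77, 79, 80}
remove-min → 50; now {76, 77, 79, 80}
insert 69 → {69, 76, 77, 79, 80}
remove-min → 69; now {76, 77, 79, 80}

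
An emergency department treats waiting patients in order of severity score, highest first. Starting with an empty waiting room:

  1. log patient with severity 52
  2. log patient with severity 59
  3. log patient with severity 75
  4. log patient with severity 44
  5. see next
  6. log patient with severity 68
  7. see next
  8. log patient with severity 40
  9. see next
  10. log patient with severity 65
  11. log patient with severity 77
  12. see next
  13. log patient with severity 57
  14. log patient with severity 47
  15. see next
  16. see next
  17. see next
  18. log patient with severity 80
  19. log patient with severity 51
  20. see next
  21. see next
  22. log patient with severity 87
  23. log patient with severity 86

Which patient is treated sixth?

57

insert 52 → {52}
insert 59 → {59, 52}
insert 75 → {75, 59, 52}
insert 44 → {75, 59, 52, 44}
see next → 75; now {59, 52, 44}
insert 68 → {68, 59, 52, 44}
see next → 68; now {59, 52, 44}
insert 40 → {59, 52, 44, 40}
see next → 59; now {52, 44, 40}
insert 65 → {65, 52, 44, 40}
insert 77 → {77, 65, 52, 44, 40}
see next → 77; now {65, 52, 44, 40}
insert 57 → {65, 57, 52, 44, 40}
insert 47 → {65, 57, 52, 47, 44, 40}
see next → 65; now {57, 52, 47, 44, 40}
see next → 57; now {52, 47, 44, 40}
see next → 52; now {47, 44, 40}
insert 80 → {80, 47, 44, 40}
insert 51 → {80, 51, 47, 44, 40}
see next → 80; now {51, 47, 44, 40}
see next → 51; now {47, 44, 40}
insert 87 → {87, 47, 44, 40}
insert 86 → {87, 86, 47, 44, 40}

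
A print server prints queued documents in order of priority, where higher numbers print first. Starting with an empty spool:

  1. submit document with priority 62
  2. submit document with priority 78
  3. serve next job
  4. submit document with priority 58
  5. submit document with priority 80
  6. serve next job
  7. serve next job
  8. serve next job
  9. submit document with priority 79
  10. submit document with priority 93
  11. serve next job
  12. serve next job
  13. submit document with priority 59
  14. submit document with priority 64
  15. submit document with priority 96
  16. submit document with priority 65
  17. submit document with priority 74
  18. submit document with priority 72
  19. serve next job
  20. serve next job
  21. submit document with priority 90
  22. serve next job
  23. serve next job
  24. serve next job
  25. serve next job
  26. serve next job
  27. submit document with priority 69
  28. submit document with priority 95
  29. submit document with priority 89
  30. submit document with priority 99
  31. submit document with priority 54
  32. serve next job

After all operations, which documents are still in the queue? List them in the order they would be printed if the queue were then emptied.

[95, 89, 69, 54]

insert 62 → {62}
insert 78 → {78, 62}
serve next job → 78; now {62}
insert 58 → {62, 58}
insert 80 → {80, 62, 58}
serve next job → 80; now {62, 58}
serve next job → 62; now {58}
serve next job → 58; now {}
insert 79 → {79}
insert 93 → {93, 79}
serve next job → 93; now {79}
serve next job → 79; now {}
insert 59 → {59}
insert 64 → {64, 59}
insert 96 → {96, 64, 59}
insert 65 → {96, 65, 64, 59}
insert 74 → {96, 74, 65, 64, 59}
insert 72 → {96, 74, 72, 65, 64, 59}
serve next job → 96; now {74, 72, 65, 64, 59}
serve next job → 74; now {72, 65, 64, 59}
insert 90 → {90, 72, 65, 64, 59}
serve next job → 90; now {72, 65, 64, 59}
serve next job → 72; now {65, 64, 59}
serve next job → 65; now {64, 59}
serve next job → 64; now {59}
serve next job → 59; now {}
insert 69 → {69}
insert 95 → {95, 69}
insert 89 → {95, 89, 69}
insert 99 → {99, 95, 89, 69}
insert 54 → {99, 95, 89, 69, 54}
serve next job → 99; now {95, 89, 69, 54}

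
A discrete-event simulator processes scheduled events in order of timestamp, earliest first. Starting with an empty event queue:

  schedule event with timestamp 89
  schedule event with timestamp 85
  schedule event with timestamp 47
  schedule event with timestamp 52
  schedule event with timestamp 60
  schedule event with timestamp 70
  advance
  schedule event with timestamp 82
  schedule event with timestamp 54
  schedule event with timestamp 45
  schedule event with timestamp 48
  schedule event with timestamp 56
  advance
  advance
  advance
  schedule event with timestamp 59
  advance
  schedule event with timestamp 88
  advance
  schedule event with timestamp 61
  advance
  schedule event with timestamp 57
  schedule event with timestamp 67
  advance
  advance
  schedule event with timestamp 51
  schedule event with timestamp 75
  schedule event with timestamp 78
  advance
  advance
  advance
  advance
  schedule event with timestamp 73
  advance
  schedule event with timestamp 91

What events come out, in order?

insert 89 → {89}
insert 85 → {85, 89}
insert 47 → {47, 85, 89}
insert 52 → {47, 52, 85, 89}
insert 60 → {47, 52, 60, 85, 89}
insert 70 → {47, 52, 60, 70, 85, 89}
advance → 47; now {52, 60, 70, 85, 89}
insert 82 → {52, 60, 70, 82, 85, 89}
insert 54 → {52, 54, 60, 70, 82, 85, 89}
insert 45 → {45, 52, 54, 60, 70, 82, 85, 89}
insert 48 → {45, 48, 52, 54, 60, 70, 82, 85, 89}
insert 56 → {45, 48, 52, 54, 56, 60, 70, 82, 85, 89}
advance → 45; now {48, 52, 54, 56, 60, 70, 82, 85, 89}
advance → 48; now {52, 54, 56, 60, 70, 82, 85, 89}
advance → 52; now {54, 56, 60, 70, 82, 85, 89}
insert 59 → {54, 56, 59, 60, 70, 82, 85, 89}
advance → 54; now {56, 59, 60, 70, 82, 85, 89}
insert 88 → {56, 59, 60, 70, 82, 85, 88, 89}
advance → 56; now {59, 60, 70, 82, 85, 88, 89}
insert 61 → {59, 60, 61, 70, 82, 85, 88, 89}
advance → 59; now {60, 61, 70, 82, 85, 88, 89}
insert 57 → {57, 60, 61, 70, 82, 85, 88, 89}
insert 67 → {57, 60, 61, 67, 70, 82, 85, 88, 89}
advance → 57; now {60, 61, 67, 70, 82, 85, 88, 89}
advance → 60; now {61, 67, 70, 82, 85, 88, 89}
insert 51 → {51, 61, 67, 70, 82, 85, 88, 89}
insert 75 → {51, 61, 67, 70, 75, 82, 85, 88, 89}
insert 78 → {51, 61, 67, 70, 75, 78, 82, 85, 88, 89}
advance → 51; now {61, 67, 70, 75, 78, 82, 85, 88, 89}
advance → 61; now {67, 70, 75, 78, 82, 85, 88, 89}
advance → 67; now {70, 75, 78, 82, 85, 88, 89}
advance → 70; now {75, 78, 82, 85, 88, 89}
insert 73 → {73, 75, 78, 82, 85, 88, 89}
advance → 73; now {75, 78, 82, 85, 88, 89}
insert 91 → {75, 78, 82, 85, 88, 89, 91}

47, 45, 48, 52, 54, 56, 59, 57, 60, 51, 61, 67, 70, 73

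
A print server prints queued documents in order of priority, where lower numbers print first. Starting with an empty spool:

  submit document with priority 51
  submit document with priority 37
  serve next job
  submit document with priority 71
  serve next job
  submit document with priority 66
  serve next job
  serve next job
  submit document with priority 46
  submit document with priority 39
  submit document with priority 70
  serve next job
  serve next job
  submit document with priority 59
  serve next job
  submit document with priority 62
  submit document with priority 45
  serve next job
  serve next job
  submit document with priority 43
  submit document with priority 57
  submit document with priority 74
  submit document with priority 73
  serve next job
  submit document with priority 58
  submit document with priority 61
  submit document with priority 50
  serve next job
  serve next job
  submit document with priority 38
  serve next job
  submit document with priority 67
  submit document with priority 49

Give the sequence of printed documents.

insert 51 → {51}
insert 37 → {37, 51}
serve next job → 37; now {51}
insert 71 → {51, 71}
serve next job → 51; now {71}
insert 66 → {66, 71}
serve next job → 66; now {71}
serve next job → 71; now {}
insert 46 → {46}
insert 39 → {39, 46}
insert 70 → {39, 46, 70}
serve next job → 39; now {46, 70}
serve next job → 46; now {70}
insert 59 → {59, 70}
serve next job → 59; now {70}
insert 62 → {62, 70}
insert 45 → {45, 62, 70}
serve next job → 45; now {62, 70}
serve next job → 62; now {70}
insert 43 → {43, 70}
insert 57 → {43, 57, 70}
insert 74 → {43, 57, 70, 74}
insert 73 → {43, 57, 70, 73, 74}
serve next job → 43; now {57, 70, 73, 74}
insert 58 → {57, 58, 70, 73, 74}
insert 61 → {57, 58, 61, 70, 73, 74}
insert 50 → {50, 57, 58, 61, 70, 73, 74}
serve next job → 50; now {57, 58, 61, 70, 73, 74}
serve next job → 57; now {58, 61, 70, 73, 74}
insert 38 → {38, 58, 61, 70, 73, 74}
serve next job → 38; now {58, 61, 70, 73, 74}
insert 67 → {58, 61, 67, 70, 73, 74}
insert 49 → {49, 58, 61, 67, 70, 73, 74}

37 → 51 → 66 → 71 → 39 → 46 → 59 → 45 → 62 → 43 → 50 → 57 → 38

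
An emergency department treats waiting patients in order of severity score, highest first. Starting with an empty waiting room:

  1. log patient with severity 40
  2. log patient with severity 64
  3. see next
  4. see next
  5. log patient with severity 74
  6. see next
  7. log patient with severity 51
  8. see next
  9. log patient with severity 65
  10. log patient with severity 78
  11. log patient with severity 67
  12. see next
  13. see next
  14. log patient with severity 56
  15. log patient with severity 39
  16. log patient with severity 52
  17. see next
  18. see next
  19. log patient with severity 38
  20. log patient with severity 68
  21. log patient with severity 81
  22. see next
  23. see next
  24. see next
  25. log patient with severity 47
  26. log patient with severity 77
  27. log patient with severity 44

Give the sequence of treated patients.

insert 40 → {40}
insert 64 → {64, 40}
see next → 64; now {40}
see next → 40; now {}
insert 74 → {74}
see next → 74; now {}
insert 51 → {51}
see next → 51; now {}
insert 65 → {65}
insert 78 → {78, 65}
insert 67 → {78, 67, 65}
see next → 78; now {67, 65}
see next → 67; now {65}
insert 56 → {65, 56}
insert 39 → {65, 56, 39}
insert 52 → {65, 56, 52, 39}
see next → 65; now {56, 52, 39}
see next → 56; now {52, 39}
insert 38 → {52, 39, 38}
insert 68 → {68, 52, 39, 38}
insert 81 → {81, 68, 52, 39, 38}
see next → 81; now {68, 52, 39, 38}
see next → 68; now {52, 39, 38}
see next → 52; now {39, 38}
insert 47 → {47, 39, 38}
insert 77 → {77, 47, 39, 38}
insert 44 → {77, 47, 44, 39, 38}

64, 40, 74, 51, 78, 67, 65, 56, 81, 68, 52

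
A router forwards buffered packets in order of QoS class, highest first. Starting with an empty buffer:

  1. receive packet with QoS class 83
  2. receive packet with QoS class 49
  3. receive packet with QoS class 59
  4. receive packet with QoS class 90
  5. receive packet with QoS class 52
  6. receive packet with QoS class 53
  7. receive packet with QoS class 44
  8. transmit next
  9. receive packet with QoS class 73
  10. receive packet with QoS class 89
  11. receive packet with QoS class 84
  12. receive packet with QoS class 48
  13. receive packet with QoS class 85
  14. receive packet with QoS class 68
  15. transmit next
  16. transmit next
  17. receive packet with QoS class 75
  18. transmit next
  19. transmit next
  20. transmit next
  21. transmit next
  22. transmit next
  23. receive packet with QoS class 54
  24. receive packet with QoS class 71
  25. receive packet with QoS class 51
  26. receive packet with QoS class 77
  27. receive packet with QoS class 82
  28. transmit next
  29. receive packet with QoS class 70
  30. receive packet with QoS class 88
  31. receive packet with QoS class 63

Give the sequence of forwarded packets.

insert 83 → {83}
insert 49 → {83, 49}
insert 59 → {83, 59, 49}
insert 90 → {90, 83, 59, 49}
insert 52 → {90, 83, 59, 52, 49}
insert 53 → {90, 83, 59, 53, 52, 49}
insert 44 → {90, 83, 59, 53, 52, 49, 44}
transmit next → 90; now {83, 59, 53, 52, 49, 44}
insert 73 → {83, 73, 59, 53, 52, 49, 44}
insert 89 → {89, 83, 73, 59, 53, 52, 49, 44}
insert 84 → {89, 84, 83, 73, 59, 53, 52, 49, 44}
insert 48 → {89, 84, 83, 73, 59, 53, 52, 49, 48, 44}
insert 85 → {89, 85, 84, 83, 73, 59, 53, 52, 49, 48, 44}
insert 68 → {89, 85, 84, 83, 73, 68, 59, 53, 52, 49, 48, 44}
transmit next → 89; now {85, 84, 83, 73, 68, 59, 53, 52, 49, 48, 44}
transmit next → 85; now {84, 83, 73, 68, 59, 53, 52, 49, 48, 44}
insert 75 → {84, 83, 75, 73, 68, 59, 53, 52, 49, 48, 44}
transmit next → 84; now {83, 75, 73, 68, 59, 53, 52, 49, 48, 44}
transmit next → 83; now {75, 73, 68, 59, 53, 52, 49, 48, 44}
transmit next → 75; now {73, 68, 59, 53, 52, 49, 48, 44}
transmit next → 73; now {68, 59, 53, 52, 49, 48, 44}
transmit next → 68; now {59, 53, 52, 49, 48, 44}
insert 54 → {59, 54, 53, 52, 49, 48, 44}
insert 71 → {71, 59, 54, 53, 52, 49, 48, 44}
insert 51 → {71, 59, 54, 53, 52, 51, 49, 48, 44}
insert 77 → {77, 71, 59, 54, 53, 52, 51, 49, 48, 44}
insert 82 → {82, 77, 71, 59, 54, 53, 52, 51, 49, 48, 44}
transmit next → 82; now {77, 71, 59, 54, 53, 52, 51, 49, 48, 44}
insert 70 → {77, 71, 70, 59, 54, 53, 52, 51, 49, 48, 44}
insert 88 → {88, 77, 71, 70, 59, 54, 53, 52, 51, 49, 48, 44}
insert 63 → {88, 77, 71, 70, 63, 59, 54, 53, 52, 51, 49, 48, 44}

[90, 89, 85, 84, 83, 75, 73, 68, 82]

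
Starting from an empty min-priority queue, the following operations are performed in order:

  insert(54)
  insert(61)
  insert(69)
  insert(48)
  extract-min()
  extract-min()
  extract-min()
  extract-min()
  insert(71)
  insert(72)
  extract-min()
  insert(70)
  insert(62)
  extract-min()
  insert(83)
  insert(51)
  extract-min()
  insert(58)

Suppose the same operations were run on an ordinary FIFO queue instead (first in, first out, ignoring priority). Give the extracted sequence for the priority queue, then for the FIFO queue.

priority queue: 48 → 54 → 61 → 69 → 71 → 62 → 51; FIFO queue: [54, 61, 69, 48, 71, 72, 70]

insert 54 → {54}
insert 61 → {54, 61}
insert 69 → {54, 61, 69}
insert 48 → {48, 54, 61, 69}
extract-min → 48; now {54, 61, 69}
extract-min → 54; now {61, 69}
extract-min → 61; now {69}
extract-min → 69; now {}
insert 71 → {71}
insert 72 → {71, 72}
extract-min → 71; now {72}
insert 70 → {70, 72}
insert 62 → {62, 70, 72}
extract-min → 62; now {70, 72}
insert 83 → {70, 72, 83}
insert 51 → {51, 70, 72, 83}
extract-min → 51; now {70, 72, 83}
insert 58 → {58, 70, 72, 83}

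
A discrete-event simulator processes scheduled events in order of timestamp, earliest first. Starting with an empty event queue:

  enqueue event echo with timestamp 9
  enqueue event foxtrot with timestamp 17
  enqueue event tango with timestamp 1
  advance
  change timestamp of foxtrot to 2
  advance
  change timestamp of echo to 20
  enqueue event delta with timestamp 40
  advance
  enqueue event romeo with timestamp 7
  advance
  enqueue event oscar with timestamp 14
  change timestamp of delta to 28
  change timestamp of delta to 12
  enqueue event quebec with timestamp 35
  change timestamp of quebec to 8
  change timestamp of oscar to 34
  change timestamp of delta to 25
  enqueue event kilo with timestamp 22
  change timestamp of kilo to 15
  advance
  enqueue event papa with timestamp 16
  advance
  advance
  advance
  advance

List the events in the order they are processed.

tango, foxtrot, echo, romeo, quebec, kilo, papa, delta, oscar

add echo (timestamp 9) → {echo:9}
add foxtrot (timestamp 17) → {echo:9, foxtrot:17}
add tango (timestamp 1) → {tango:1, echo:9, foxtrot:17}
advance → tango; now {echo:9, foxtrot:17}
update foxtrot to timestamp 2 → {foxtrot:2, echo:9}
advance → foxtrot; now {echo:9}
update echo to timestamp 20 → {echo:20}
add delta (timestamp 40) → {echo:20, delta:40}
advance → echo; now {delta:40}
add romeo (timestamp 7) → {romeo:7, delta:40}
advance → romeo; now {delta:40}
add oscar (timestamp 14) → {oscar:14, delta:40}
update delta to timestamp 28 → {oscar:14, delta:28}
update delta to timestamp 12 → {delta:12, oscar:14}
add quebec (timestamp 35) → {delta:12, oscar:14, quebec:35}
update quebec to timestamp 8 → {quebec:8, delta:12, oscar:14}
update oscar to timestamp 34 → {quebec:8, delta:12, oscar:34}
update delta to timestamp 25 → {quebec:8, delta:25, oscar:34}
add kilo (timestamp 22) → {quebec:8, kilo:22, delta:25, oscar:34}
update kilo to timestamp 15 → {quebec:8, kilo:15, delta:25, oscar:34}
advance → quebec; now {kilo:15, delta:25, oscar:34}
add papa (timestamp 16) → {kilo:15, papa:16, delta:25, oscar:34}
advance → kilo; now {papa:16, delta:25, oscar:34}
advance → papa; now {delta:25, oscar:34}
advance → delta; now {oscar:34}
advance → oscar; now {}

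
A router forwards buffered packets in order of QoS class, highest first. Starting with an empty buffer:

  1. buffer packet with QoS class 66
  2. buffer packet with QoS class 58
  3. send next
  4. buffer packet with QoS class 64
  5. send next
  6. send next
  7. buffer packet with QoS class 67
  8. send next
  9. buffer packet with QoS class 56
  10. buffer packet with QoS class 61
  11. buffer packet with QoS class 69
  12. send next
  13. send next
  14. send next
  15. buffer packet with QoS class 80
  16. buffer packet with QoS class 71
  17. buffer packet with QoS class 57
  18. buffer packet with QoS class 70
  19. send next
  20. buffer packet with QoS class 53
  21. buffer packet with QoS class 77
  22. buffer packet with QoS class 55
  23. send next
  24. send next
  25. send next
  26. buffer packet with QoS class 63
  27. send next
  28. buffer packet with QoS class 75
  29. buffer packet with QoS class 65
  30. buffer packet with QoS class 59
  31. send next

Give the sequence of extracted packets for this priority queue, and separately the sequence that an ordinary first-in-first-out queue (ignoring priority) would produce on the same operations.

priority queue: [66, 64, 58, 67, 69, 61, 56, 80, 77, 71, 70, 63, 75]; FIFO queue: 66, 58, 64, 67, 56, 61, 69, 80, 71, 57, 70, 53, 77

insert 66 → {66}
insert 58 → {66, 58}
send next → 66; now {58}
insert 64 → {64, 58}
send next → 64; now {58}
send next → 58; now {}
insert 67 → {67}
send next → 67; now {}
insert 56 → {56}
insert 61 → {61, 56}
insert 69 → {69, 61, 56}
send next → 69; now {61, 56}
send next → 61; now {56}
send next → 56; now {}
insert 80 → {80}
insert 71 → {80, 71}
insert 57 → {80, 71, 57}
insert 70 → {80, 71, 70, 57}
send next → 80; now {71, 70, 57}
insert 53 → {71, 70, 57, 53}
insert 77 → {77, 71, 70, 57, 53}
insert 55 → {77, 71, 70, 57, 55, 53}
send next → 77; now {71, 70, 57, 55, 53}
send next → 71; now {70, 57, 55, 53}
send next → 70; now {57, 55, 53}
insert 63 → {63, 57, 55, 53}
send next → 63; now {57, 55, 53}
insert 75 → {75, 57, 55, 53}
insert 65 → {75, 65, 57, 55, 53}
insert 59 → {75, 65, 59, 57, 55, 53}
send next → 75; now {65, 59, 57, 55, 53}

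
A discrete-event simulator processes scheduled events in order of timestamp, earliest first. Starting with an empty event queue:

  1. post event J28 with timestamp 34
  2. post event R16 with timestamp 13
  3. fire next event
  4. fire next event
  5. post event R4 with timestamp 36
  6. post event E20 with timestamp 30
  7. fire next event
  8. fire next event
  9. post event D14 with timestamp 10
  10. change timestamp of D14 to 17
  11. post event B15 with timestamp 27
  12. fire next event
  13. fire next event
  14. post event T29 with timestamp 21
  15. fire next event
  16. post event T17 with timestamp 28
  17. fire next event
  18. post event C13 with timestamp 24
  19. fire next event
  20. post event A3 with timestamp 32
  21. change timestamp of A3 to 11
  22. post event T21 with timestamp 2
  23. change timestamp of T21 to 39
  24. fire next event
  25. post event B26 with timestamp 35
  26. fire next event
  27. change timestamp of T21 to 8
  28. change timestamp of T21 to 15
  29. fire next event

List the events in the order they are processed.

R16, J28, E20, R4, D14, B15, T29, T17, C13, A3, B26, T21

add J28 (timestamp 34) → {J28:34}
add R16 (timestamp 13) → {R16:13, J28:34}
fire next event → R16; now {J28:34}
fire next event → J28; now {}
add R4 (timestamp 36) → {R4:36}
add E20 (timestamp 30) → {E20:30, R4:36}
fire next event → E20; now {R4:36}
fire next event → R4; now {}
add D14 (timestamp 10) → {D14:10}
update D14 to timestamp 17 → {D14:17}
add B15 (timestamp 27) → {D14:17, B15:27}
fire next event → D14; now {B15:27}
fire next event → B15; now {}
add T29 (timestamp 21) → {T29:21}
fire next event → T29; now {}
add T17 (timestamp 28) → {T17:28}
fire next event → T17; now {}
add C13 (timestamp 24) → {C13:24}
fire next event → C13; now {}
add A3 (timestamp 32) → {A3:32}
update A3 to timestamp 11 → {A3:11}
add T21 (timestamp 2) → {T21:2, A3:11}
update T21 to timestamp 39 → {A3:11, T21:39}
fire next event → A3; now {T21:39}
add B26 (timestamp 35) → {B26:35, T21:39}
fire next event → B26; now {T21:39}
update T21 to timestamp 8 → {T21:8}
update T21 to timestamp 15 → {T21:15}
fire next event → T21; now {}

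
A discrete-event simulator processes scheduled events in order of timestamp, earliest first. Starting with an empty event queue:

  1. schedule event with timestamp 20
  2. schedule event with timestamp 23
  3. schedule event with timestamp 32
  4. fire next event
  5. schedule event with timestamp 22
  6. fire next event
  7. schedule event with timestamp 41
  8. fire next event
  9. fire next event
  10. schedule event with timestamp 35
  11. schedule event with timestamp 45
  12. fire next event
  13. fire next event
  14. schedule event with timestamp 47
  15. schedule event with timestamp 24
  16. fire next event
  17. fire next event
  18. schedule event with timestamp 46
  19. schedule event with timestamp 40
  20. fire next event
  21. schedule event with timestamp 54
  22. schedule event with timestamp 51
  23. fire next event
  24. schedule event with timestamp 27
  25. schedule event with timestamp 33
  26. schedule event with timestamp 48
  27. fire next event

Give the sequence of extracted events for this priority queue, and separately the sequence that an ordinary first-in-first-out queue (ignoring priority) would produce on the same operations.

insert 20 → {20}
insert 23 → {20, 23}
insert 32 → {20, 23, 32}
fire next event → 20; now {23, 32}
insert 22 → {22, 23, 32}
fire next event → 22; now {23, 32}
insert 41 → {23, 32, 41}
fire next event → 23; now {32, 41}
fire next event → 32; now {41}
insert 35 → {35, 41}
insert 45 → {35, 41, 45}
fire next event → 35; now {41, 45}
fire next event → 41; now {45}
insert 47 → {45, 47}
insert 24 → {24, 45, 47}
fire next event → 24; now {45, 47}
fire next event → 45; now {47}
insert 46 → {46, 47}
insert 40 → {40, 46, 47}
fire next event → 40; now {46, 47}
insert 54 → {46, 47, 54}
insert 51 → {46, 47, 51, 54}
fire next event → 46; now {47, 51, 54}
insert 27 → {27, 47, 51, 54}
insert 33 → {27, 33, 47, 51, 54}
insert 48 → {27, 33, 47, 48, 51, 54}
fire next event → 27; now {33, 47, 48, 51, 54}

priority queue: 20, 22, 23, 32, 35, 41, 24, 45, 40, 46, 27; FIFO queue: 20, 23, 32, 22, 41, 35, 45, 47, 24, 46, 40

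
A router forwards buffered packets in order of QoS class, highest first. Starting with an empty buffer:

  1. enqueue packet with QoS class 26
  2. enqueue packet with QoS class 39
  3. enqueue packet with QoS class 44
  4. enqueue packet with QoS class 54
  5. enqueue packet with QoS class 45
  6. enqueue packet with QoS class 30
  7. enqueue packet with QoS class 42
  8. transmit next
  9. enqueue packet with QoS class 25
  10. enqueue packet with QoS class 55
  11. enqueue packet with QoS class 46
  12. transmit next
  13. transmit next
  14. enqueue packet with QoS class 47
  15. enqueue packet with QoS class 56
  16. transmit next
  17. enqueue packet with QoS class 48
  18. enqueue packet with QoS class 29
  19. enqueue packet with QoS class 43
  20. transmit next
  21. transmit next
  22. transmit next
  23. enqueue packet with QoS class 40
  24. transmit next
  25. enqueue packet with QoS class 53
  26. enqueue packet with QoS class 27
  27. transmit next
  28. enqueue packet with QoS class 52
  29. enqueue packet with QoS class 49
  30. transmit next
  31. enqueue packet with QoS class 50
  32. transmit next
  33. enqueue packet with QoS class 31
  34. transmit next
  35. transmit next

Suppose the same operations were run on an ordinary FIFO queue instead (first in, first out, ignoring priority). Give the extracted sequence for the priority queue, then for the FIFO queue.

insert 26 → {26}
insert 39 → {39, 26}
insert 44 → {44, 39, 26}
insert 54 → {54, 44, 39, 26}
insert 45 → {54, 45, 44, 39, 26}
insert 30 → {54, 45, 44, 39, 30, 26}
insert 42 → {54, 45, 44, 42, 39, 30, 26}
transmit next → 54; now {45, 44, 42, 39, 30, 26}
insert 25 → {45, 44, 42, 39, 30, 26, 25}
insert 55 → {55, 45, 44, 42, 39, 30, 26, 25}
insert 46 → {55, 46, 45, 44, 42, 39, 30, 26, 25}
transmit next → 55; now {46, 45, 44, 42, 39, 30, 26, 25}
transmit next → 46; now {45, 44, 42, 39, 30, 26, 25}
insert 47 → {47, 45, 44, 42, 39, 30, 26, 25}
insert 56 → {56, 47, 45, 44, 42, 39, 30, 26, 25}
transmit next → 56; now {47, 45, 44, 42, 39, 30, 26, 25}
insert 48 → {48, 47, 45, 44, 42, 39, 30, 26, 25}
insert 29 → {48, 47, 45, 44, 42, 39, 30, 29, 26, 25}
insert 43 → {48, 47, 45, 44, 43, 42, 39, 30, 29, 26, 25}
transmit next → 48; now {47, 45, 44, 43, 42, 39, 30, 29, 26, 25}
transmit next → 47; now {45, 44, 43, 42, 39, 30, 29, 26, 25}
transmit next → 45; now {44, 43, 42, 39, 30, 29, 26, 25}
insert 40 → {44, 43, 42, 40, 39, 30, 29, 26, 25}
transmit next → 44; now {43, 42, 40, 39, 30, 29, 26, 25}
insert 53 → {53, 43, 42, 40, 39, 30, 29, 26, 25}
insert 27 → {53, 43, 42, 40, 39, 30, 29, 27, 26, 25}
transmit next → 53; now {43, 42, 40, 39, 30, 29, 27, 26, 25}
insert 52 → {52, 43, 42, 40, 39, 30, 29, 27, 26, 25}
insert 49 → {52, 49, 43, 42, 40, 39, 30, 29, 27, 26, 25}
transmit next → 52; now {49, 43, 42, 40, 39, 30, 29, 27, 26, 25}
insert 50 → {50, 49, 43, 42, 40, 39, 30, 29, 27, 26, 25}
transmit next → 50; now {49, 43, 42, 40, 39, 30, 29, 27, 26, 25}
insert 31 → {49, 43, 42, 40, 39, 31, 30, 29, 27, 26, 25}
transmit next → 49; now {43, 42, 40, 39, 31, 30, 29, 27, 26, 25}
transmit next → 43; now {42, 40, 39, 31, 30, 29, 27, 26, 25}

priority queue: 54, 55, 46, 56, 48, 47, 45, 44, 53, 52, 50, 49, 43; FIFO queue: [26, 39, 44, 54, 45, 30, 42, 25, 55, 46, 47, 56, 48]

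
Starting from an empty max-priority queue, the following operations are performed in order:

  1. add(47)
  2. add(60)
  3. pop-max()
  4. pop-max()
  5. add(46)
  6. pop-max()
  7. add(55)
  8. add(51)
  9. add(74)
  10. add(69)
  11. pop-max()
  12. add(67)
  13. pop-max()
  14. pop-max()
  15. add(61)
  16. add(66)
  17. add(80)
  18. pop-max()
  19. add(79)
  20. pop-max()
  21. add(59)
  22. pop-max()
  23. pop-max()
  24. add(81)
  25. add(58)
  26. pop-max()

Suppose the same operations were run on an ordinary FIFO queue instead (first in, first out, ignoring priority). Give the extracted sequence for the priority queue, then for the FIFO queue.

insert 47 → {47}
insert 60 → {60, 47}
pop-max → 60; now {47}
pop-max → 47; now {}
insert 46 → {46}
pop-max → 46; now {}
insert 55 → {55}
insert 51 → {55, 51}
insert 74 → {74, 55, 51}
insert 69 → {74, 69, 55, 51}
pop-max → 74; now {69, 55, 51}
insert 67 → {69, 67, 55, 51}
pop-max → 69; now {67, 55, 51}
pop-max → 67; now {55, 51}
insert 61 → {61, 55, 51}
insert 66 → {66, 61, 55, 51}
insert 80 → {80, 66, 61, 55, 51}
pop-max → 80; now {66, 61, 55, 51}
insert 79 → {79, 66, 61, 55, 51}
pop-max → 79; now {66, 61, 55, 51}
insert 59 → {66, 61, 59, 55, 51}
pop-max → 66; now {61, 59, 55, 51}
pop-max → 61; now {59, 55, 51}
insert 81 → {81, 59, 55, 51}
insert 58 → {81, 59, 58, 55, 51}
pop-max → 81; now {59, 58, 55, 51}

priority queue: [60, 47, 46, 74, 69, 67, 80, 79, 66, 61, 81]; FIFO queue: 47 → 60 → 46 → 55 → 51 → 74 → 69 → 67 → 61 → 66 → 80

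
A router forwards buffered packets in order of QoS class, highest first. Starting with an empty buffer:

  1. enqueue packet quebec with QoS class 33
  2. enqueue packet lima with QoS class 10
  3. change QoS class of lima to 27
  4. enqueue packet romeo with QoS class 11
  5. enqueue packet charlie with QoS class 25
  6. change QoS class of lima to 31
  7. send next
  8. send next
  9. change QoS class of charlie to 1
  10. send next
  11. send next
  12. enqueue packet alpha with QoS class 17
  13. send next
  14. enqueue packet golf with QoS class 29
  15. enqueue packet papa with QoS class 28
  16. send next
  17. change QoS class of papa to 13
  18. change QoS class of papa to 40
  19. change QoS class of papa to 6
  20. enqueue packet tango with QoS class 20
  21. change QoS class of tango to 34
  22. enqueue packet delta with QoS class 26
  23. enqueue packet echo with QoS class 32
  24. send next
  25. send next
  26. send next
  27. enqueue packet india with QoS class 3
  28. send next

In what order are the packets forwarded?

add quebec (QoS class 33) → {quebec:33}
add lima (QoS class 10) → {quebec:33, lima:10}
update lima to QoS class 27 → {quebec:33, lima:27}
add romeo (QoS class 11) → {quebec:33, lima:27, romeo:11}
add charlie (QoS class 25) → {quebec:33, lima:27, charlie:25, romeo:11}
update lima to QoS class 31 → {quebec:33, lima:31, charlie:25, romeo:11}
send next → quebec; now {lima:31, charlie:25, romeo:11}
send next → lima; now {charlie:25, romeo:11}
update charlie to QoS class 1 → {romeo:11, charlie:1}
send next → romeo; now {charlie:1}
send next → charlie; now {}
add alpha (QoS class 17) → {alpha:17}
send next → alpha; now {}
add golf (QoS class 29) → {golf:29}
add papa (QoS class 28) → {golf:29, papa:28}
send next → golf; now {papa:28}
update papa to QoS class 13 → {papa:13}
update papa to QoS class 40 → {papa:40}
update papa to QoS class 6 → {papa:6}
add tango (QoS class 20) → {tango:20, papa:6}
update tango to QoS class 34 → {tango:34, papa:6}
add delta (QoS class 26) → {tango:34, delta:26, papa:6}
add echo (QoS class 32) → {tango:34, echo:32, delta:26, papa:6}
send next → tango; now {echo:32, delta:26, papa:6}
send next → echo; now {delta:26, papa:6}
send next → delta; now {papa:6}
add india (QoS class 3) → {papa:6, india:3}
send next → papa; now {india:3}

quebec, lima, romeo, charlie, alpha, golf, tango, echo, delta, papa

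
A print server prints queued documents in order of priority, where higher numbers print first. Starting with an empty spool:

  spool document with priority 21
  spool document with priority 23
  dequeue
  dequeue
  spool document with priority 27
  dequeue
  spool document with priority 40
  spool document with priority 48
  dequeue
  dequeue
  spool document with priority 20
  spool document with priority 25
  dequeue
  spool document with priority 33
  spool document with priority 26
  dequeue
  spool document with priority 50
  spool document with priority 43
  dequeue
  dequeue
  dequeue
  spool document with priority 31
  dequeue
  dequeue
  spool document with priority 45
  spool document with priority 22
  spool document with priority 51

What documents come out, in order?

23 → 21 → 27 → 48 → 40 → 25 → 33 → 50 → 43 → 26 → 31 → 20

insert 21 → {21}
insert 23 → {23, 21}
dequeue → 23; now {21}
dequeue → 21; now {}
insert 27 → {27}
dequeue → 27; now {}
insert 40 → {40}
insert 48 → {48, 40}
dequeue → 48; now {40}
dequeue → 40; now {}
insert 20 → {20}
insert 25 → {25, 20}
dequeue → 25; now {20}
insert 33 → {33, 20}
insert 26 → {33, 26, 20}
dequeue → 33; now {26, 20}
insert 50 → {50, 26, 20}
insert 43 → {50, 43, 26, 20}
dequeue → 50; now {43, 26, 20}
dequeue → 43; now {26, 20}
dequeue → 26; now {20}
insert 31 → {31, 20}
dequeue → 31; now {20}
dequeue → 20; now {}
insert 45 → {45}
insert 22 → {45, 22}
insert 51 → {51, 45, 22}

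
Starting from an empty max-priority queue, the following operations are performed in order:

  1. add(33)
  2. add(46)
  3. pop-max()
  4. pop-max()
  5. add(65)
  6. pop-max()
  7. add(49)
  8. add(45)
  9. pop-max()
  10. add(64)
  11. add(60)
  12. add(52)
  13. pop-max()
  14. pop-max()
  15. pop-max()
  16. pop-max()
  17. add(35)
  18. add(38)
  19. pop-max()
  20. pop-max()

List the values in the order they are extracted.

[46, 33, 65, 49, 64, 60, 52, 45, 38, 35]

insert 33 → {33}
insert 46 → {46, 33}
pop-max → 46; now {33}
pop-max → 33; now {}
insert 65 → {65}
pop-max → 65; now {}
insert 49 → {49}
insert 45 → {49, 45}
pop-max → 49; now {45}
insert 64 → {64, 45}
insert 60 → {64, 60, 45}
insert 52 → {64, 60, 52, 45}
pop-max → 64; now {60, 52, 45}
pop-max → 60; now {52, 45}
pop-max → 52; now {45}
pop-max → 45; now {}
insert 35 → {35}
insert 38 → {38, 35}
pop-max → 38; now {35}
pop-max → 35; now {}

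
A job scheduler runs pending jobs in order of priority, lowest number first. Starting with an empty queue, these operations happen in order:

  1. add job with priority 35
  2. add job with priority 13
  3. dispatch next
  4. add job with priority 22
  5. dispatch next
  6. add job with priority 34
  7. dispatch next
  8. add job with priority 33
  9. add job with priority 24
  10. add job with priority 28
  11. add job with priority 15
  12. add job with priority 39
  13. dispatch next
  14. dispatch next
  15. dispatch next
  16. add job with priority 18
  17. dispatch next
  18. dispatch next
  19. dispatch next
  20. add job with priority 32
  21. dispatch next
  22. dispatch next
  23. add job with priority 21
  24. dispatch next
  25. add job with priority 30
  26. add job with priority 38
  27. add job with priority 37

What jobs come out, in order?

13 → 22 → 34 → 15 → 24 → 28 → 18 → 33 → 35 → 32 → 39 → 21

insert 35 → {35}
insert 13 → {13, 35}
dispatch next → 13; now {35}
insert 22 → {22, 35}
dispatch next → 22; now {35}
insert 34 → {34, 35}
dispatch next → 34; now {35}
insert 33 → {33, 35}
insert 24 → {24, 33, 35}
insert 28 → {24, 28, 33, 35}
insert 15 → {15, 24, 28, 33, 35}
insert 39 → {15, 24, 28, 33, 35, 39}
dispatch next → 15; now {24, 28, 33, 35, 39}
dispatch next → 24; now {28, 33, 35, 39}
dispatch next → 28; now {33, 35, 39}
insert 18 → {18, 33, 35, 39}
dispatch next → 18; now {33, 35, 39}
dispatch next → 33; now {35, 39}
dispatch next → 35; now {39}
insert 32 → {32, 39}
dispatch next → 32; now {39}
dispatch next → 39; now {}
insert 21 → {21}
dispatch next → 21; now {}
insert 30 → {30}
insert 38 → {30, 38}
insert 37 → {30, 37, 38}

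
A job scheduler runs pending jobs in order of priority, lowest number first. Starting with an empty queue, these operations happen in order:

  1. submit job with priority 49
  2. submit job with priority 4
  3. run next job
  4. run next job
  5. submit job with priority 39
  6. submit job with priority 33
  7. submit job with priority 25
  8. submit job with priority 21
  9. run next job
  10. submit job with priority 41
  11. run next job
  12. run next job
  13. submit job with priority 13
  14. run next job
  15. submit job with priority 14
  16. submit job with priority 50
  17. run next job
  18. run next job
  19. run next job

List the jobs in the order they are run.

insert 49 → {49}
insert 4 → {4, 49}
run next job → 4; now {49}
run next job → 49; now {}
insert 39 → {39}
insert 33 → {33, 39}
insert 25 → {25, 33, 39}
insert 21 → {21, 25, 33, 39}
run next job → 21; now {25, 33, 39}
insert 41 → {25, 33, 39, 41}
run next job → 25; now {33, 39, 41}
run next job → 33; now {39, 41}
insert 13 → {13, 39, 41}
run next job → 13; now {39, 41}
insert 14 → {14, 39, 41}
insert 50 → {14, 39, 41, 50}
run next job → 14; now {39, 41, 50}
run next job → 39; now {41, 50}
run next job → 41; now {50}

4, 49, 21, 25, 33, 13, 14, 39, 41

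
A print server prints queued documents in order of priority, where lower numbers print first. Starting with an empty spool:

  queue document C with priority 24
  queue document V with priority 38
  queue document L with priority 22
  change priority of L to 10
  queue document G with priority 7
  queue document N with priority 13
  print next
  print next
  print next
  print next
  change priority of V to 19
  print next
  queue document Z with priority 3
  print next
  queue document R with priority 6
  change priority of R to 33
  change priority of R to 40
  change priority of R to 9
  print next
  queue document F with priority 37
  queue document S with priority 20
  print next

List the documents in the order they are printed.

add C (priority 24) → {C:24}
add V (priority 38) → {C:24, V:38}
add L (priority 22) → {L:22, C:24, V:38}
update L to priority 10 → {L:10, C:24, V:38}
add G (priority 7) → {G:7, L:10, C:24, V:38}
add N (priority 13) → {G:7, L:10, N:13, C:24, V:38}
print next → G; now {L:10, N:13, C:24, V:38}
print next → L; now {N:13, C:24, V:38}
print next → N; now {C:24, V:38}
print next → C; now {V:38}
update V to priority 19 → {V:19}
print next → V; now {}
add Z (priority 3) → {Z:3}
print next → Z; now {}
add R (priority 6) → {R:6}
update R to priority 33 → {R:33}
update R to priority 40 → {R:40}
update R to priority 9 → {R:9}
print next → R; now {}
add F (priority 37) → {F:37}
add S (priority 20) → {S:20, F:37}
print next → S; now {F:37}

G, L, N, C, V, Z, R, S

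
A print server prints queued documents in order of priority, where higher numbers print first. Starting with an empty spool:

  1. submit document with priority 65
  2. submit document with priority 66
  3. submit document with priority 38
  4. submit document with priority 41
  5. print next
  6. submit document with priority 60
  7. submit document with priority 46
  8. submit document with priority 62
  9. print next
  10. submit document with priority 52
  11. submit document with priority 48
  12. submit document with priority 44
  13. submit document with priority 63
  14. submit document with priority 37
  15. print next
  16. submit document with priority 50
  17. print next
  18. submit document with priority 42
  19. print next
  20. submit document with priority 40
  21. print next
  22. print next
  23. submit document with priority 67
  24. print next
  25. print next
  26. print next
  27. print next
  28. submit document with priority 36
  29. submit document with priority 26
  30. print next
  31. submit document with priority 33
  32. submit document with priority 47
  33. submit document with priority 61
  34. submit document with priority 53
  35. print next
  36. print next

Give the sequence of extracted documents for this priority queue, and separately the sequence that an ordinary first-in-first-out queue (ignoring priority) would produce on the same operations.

insert 65 → {65}
insert 66 → {66, 65}
insert 38 → {66, 65, 38}
insert 41 → {66, 65, 41, 38}
print next → 66; now {65, 41, 38}
insert 60 → {65, 60, 41, 38}
insert 46 → {65, 60, 46, 41, 38}
insert 62 → {65, 62, 60, 46, 41, 38}
print next → 65; now {62, 60, 46, 41, 38}
insert 52 → {62, 60, 52, 46, 41, 38}
insert 48 → {62, 60, 52, 48, 46, 41, 38}
insert 44 → {62, 60, 52, 48, 46, 44, 41, 38}
insert 63 → {63, 62, 60, 52, 48, 46, 44, 41, 38}
insert 37 → {63, 62, 60, 52, 48, 46, 44, 41, 38, 37}
print next → 63; now {62, 60, 52, 48, 46, 44, 41, 38, 37}
insert 50 → {62, 60, 52, 50, 48, 46, 44, 41, 38, 37}
print next → 62; now {60, 52, 50, 48, 46, 44, 41, 38, 37}
insert 42 → {60, 52, 50, 48, 46, 44, 42, 41, 38, 37}
print next → 60; now {52, 50, 48, 46, 44, 42, 41, 38, 37}
insert 40 → {52, 50, 48, 46, 44, 42, 41, 40, 38, 37}
print next → 52; now {50, 48, 46, 44, 42, 41, 40, 38, 37}
print next → 50; now {48, 46, 44, 42, 41, 40, 38, 37}
insert 67 → {67, 48, 46, 44, 42, 41, 40, 38, 37}
print next → 67; now {48, 46, 44, 42, 41, 40, 38, 37}
print next → 48; now {46, 44, 42, 41, 40, 38, 37}
print next → 46; now {44, 42, 41, 40, 38, 37}
print next → 44; now {42, 41, 40, 38, 37}
insert 36 → {42, 41, 40, 38, 37, 36}
insert 26 → {42, 41, 40, 38, 37, 36, 26}
print next → 42; now {41, 40, 38, 37, 36, 26}
insert 33 → {41, 40, 38, 37, 36, 33, 26}
insert 47 → {47, 41, 40, 38, 37, 36, 33, 26}
insert 61 → {61, 47, 41, 40, 38, 37, 36, 33, 26}
insert 53 → {61, 53, 47, 41, 40, 38, 37, 36, 33, 26}
print next → 61; now {53, 47, 41, 40, 38, 37, 36, 33, 26}
print next → 53; now {47, 41, 40, 38, 37, 36, 33, 26}

priority queue: 66 → 65 → 63 → 62 → 60 → 52 → 50 → 67 → 48 → 46 → 44 → 42 → 61 → 53; FIFO queue: 65 → 66 → 38 → 41 → 60 → 46 → 62 → 52 → 48 → 44 → 63 → 37 → 50 → 42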